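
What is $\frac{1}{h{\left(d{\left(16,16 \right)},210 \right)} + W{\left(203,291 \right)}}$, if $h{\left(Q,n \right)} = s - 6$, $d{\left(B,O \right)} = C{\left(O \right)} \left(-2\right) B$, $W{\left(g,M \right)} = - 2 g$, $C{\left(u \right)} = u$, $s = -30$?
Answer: $- \frac{1}{442} \approx -0.0022624$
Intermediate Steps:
$d{\left(B,O \right)} = - 2 B O$ ($d{\left(B,O \right)} = O \left(-2\right) B = - 2 O B = - 2 B O$)
$h{\left(Q,n \right)} = -36$ ($h{\left(Q,n \right)} = -30 - 6 = -36$)
$\frac{1}{h{\left(d{\left(16,16 \right)},210 \right)} + W{\left(203,291 \right)}} = \frac{1}{-36 - 406} = \frac{1}{-442} = - \frac{1}{442}$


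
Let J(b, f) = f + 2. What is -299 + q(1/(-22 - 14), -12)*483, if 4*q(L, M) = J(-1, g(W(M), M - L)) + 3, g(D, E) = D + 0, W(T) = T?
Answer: -4577/4 ≈ -1144.3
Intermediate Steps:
g(D, E) = D
J(b, f) = 2 + f
q(L, M) = 5/4 + M/4 (q(L, M) = ((2 + M) + 3)/4 = (5 + M)/4 = 5/4 + M/4)
-299 + q(1/(-22 - 14), -12)*483 = -299 + (5/4 + (¼)*(-12))*483 = -299 + (5/4 - 3)*483 = -299 - 7/4*483 = -299 - 3381/4 = -4577/4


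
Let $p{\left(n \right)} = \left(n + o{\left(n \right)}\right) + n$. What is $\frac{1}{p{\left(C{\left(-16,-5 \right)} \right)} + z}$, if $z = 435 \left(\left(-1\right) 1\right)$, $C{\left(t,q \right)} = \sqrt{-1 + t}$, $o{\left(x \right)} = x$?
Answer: $- \frac{145}{63126} - \frac{i \sqrt{17}}{63126} \approx -0.002297 - 6.5316 \cdot 10^{-5} i$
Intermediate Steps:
$z = -435$ ($z = 435 \left(-1\right) = -435$)
$p{\left(n \right)} = 3 n$ ($p{\left(n \right)} = \left(n + n\right) + n = 2 n + n = 3 n$)
$\frac{1}{p{\left(C{\left(-16,-5 \right)} \right)} + z} = \frac{1}{3 \sqrt{-1 - 16} - 435} = \frac{1}{3 \sqrt{-17} - 435} = \frac{1}{3 i \sqrt{17} - 435} = \frac{1}{-435 + 3 i \sqrt{17}}$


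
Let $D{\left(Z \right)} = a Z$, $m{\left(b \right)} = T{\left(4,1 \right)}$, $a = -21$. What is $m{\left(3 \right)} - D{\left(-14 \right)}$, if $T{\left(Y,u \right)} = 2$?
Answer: $-292$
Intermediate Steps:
$m{\left(b \right)} = 2$
$D{\left(Z \right)} = - 21 Z$
$m{\left(3 \right)} - D{\left(-14 \right)} = 2 - \left(-21\right) \left(-14\right) = 2 - 294 = -292$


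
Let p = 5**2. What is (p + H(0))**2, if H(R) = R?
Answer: 625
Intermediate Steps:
p = 25
(p + H(0))**2 = (25 + 0)**2 = 25**2 = 625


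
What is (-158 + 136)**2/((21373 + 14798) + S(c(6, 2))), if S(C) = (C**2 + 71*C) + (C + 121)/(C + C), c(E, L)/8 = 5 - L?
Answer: 23232/1845793 ≈ 0.012586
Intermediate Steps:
c(E, L) = 40 - 8*L (c(E, L) = 8*(5 - L) = 40 - 8*L)
S(C) = C**2 + 71*C + (121 + C)/(2*C) (S(C) = (C**2 + 71*C) + (121 + C)/((2*C)) = (C**2 + 71*C) + (121 + C)*(1/(2*C)) = (C**2 + 71*C) + (121 + C)/(2*C) = C**2 + 71*C + (121 + C)/(2*C))
(-158 + 136)**2/((21373 + 14798) + S(c(6, 2))) = (-158 + 136)**2/((21373 + 14798) + (1/2 + (40 - 8*2)**2 + 71*(40 - 8*2) + 121/(2*(40 - 8*2)))) = (-22)**2/(36171 + (1/2 + (40 - 16)**2 + 71*(40 - 16) + 121/(2*(40 - 16)))) = 484/(36171 + (1/2 + 24**2 + 71*24 + (121/2)/24)) = 484/(36171 + (1/2 + 576 + 1704 + (121/2)*(1/24))) = 484/(36171 + (1/2 + 576 + 1704 + 121/48)) = 484/(36171 + 109585/48) = 484/(1845793/48) = 484*(48/1845793) = 23232/1845793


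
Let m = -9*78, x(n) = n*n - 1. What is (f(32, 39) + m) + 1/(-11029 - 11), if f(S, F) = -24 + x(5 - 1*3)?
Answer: -7981921/11040 ≈ -723.00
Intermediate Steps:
x(n) = -1 + n**2 (x(n) = n**2 - 1 = -1 + n**2)
f(S, F) = -21 (f(S, F) = -24 + (-1 + (5 - 1*3)**2) = -24 + (-1 + (5 - 3)**2) = -24 + (-1 + 2**2) = -24 + (-1 + 4) = -24 + 3 = -21)
m = -702
(f(32, 39) + m) + 1/(-11029 - 11) = (-21 - 702) + 1/(-11029 - 11) = -723 + 1/(-11040) = -723 - 1/11040 = -7981921/11040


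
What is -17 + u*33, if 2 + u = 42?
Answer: 1303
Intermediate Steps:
u = 40 (u = -2 + 42 = 40)
-17 + u*33 = -17 + 40*33 = -17 + 1320 = 1303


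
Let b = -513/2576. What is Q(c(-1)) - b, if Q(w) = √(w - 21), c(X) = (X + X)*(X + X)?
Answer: 513/2576 + I*√17 ≈ 0.19915 + 4.1231*I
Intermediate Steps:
c(X) = 4*X² (c(X) = (2*X)*(2*X) = 4*X²)
Q(w) = √(-21 + w)
b = -513/2576 (b = -513*1/2576 = -513/2576 ≈ -0.19915)
Q(c(-1)) - b = √(-21 + 4*(-1)²) - 1*(-513/2576) = √(-21 + 4*1) + 513/2576 = √(-21 + 4) + 513/2576 = √(-17) + 513/2576 = I*√17 + 513/2576 = 513/2576 + I*√17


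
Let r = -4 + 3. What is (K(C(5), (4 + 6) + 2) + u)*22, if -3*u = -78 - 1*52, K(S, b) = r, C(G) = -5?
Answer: 2794/3 ≈ 931.33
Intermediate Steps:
r = -1
K(S, b) = -1
u = 130/3 (u = -(-78 - 1*52)/3 = -(-78 - 52)/3 = -⅓*(-130) = 130/3 ≈ 43.333)
(K(C(5), (4 + 6) + 2) + u)*22 = (-1 + 130/3)*22 = (127/3)*22 = 2794/3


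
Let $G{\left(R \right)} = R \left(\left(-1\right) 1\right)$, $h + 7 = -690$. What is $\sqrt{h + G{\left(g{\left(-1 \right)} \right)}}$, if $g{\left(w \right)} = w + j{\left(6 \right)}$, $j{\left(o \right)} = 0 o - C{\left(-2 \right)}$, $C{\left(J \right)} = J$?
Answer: $i \sqrt{698} \approx 26.42 i$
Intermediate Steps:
$h = -697$ ($h = -7 - 690 = -697$)
$j{\left(o \right)} = 2$ ($j{\left(o \right)} = 0 o - -2 = 0 + 2 = 2$)
$g{\left(w \right)} = 2 + w$ ($g{\left(w \right)} = w + 2 = 2 + w$)
$G{\left(R \right)} = - R$ ($G{\left(R \right)} = R \left(-1\right) = - R$)
$\sqrt{h + G{\left(g{\left(-1 \right)} \right)}} = \sqrt{-697 - \left(2 - 1\right)} = \sqrt{-697 - 1} = \sqrt{-698} = i \sqrt{698}$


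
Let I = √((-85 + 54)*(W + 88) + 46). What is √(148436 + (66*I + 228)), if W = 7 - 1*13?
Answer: 2*√(37166 + 132*I*√39) ≈ 385.59 + 4.2757*I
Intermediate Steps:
W = -6 (W = 7 - 13 = -6)
I = 8*I*√39 (I = √((-85 + 54)*(-6 + 88) + 46) = √(-31*82 + 46) = √(-2542 + 46) = √(-2496) = 8*I*√39 ≈ 49.96*I)
√(148436 + (66*I + 228)) = √(148436 + (66*(8*I*√39) + 228)) = √(148436 + (528*I*√39 + 228)) = √(148436 + (228 + 528*I*√39)) = √(148664 + 528*I*√39)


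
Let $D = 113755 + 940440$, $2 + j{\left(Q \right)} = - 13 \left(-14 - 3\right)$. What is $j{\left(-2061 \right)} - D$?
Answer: $-1053976$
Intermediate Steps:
$j{\left(Q \right)} = 219$ ($j{\left(Q \right)} = -2 - 13 \left(-14 - 3\right) = -2 - -221 = -2 + 221 = 219$)
$D = 1054195$
$j{\left(-2061 \right)} - D = 219 - 1054195 = -1053976$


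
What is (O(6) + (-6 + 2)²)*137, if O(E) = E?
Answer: 3014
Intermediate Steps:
(O(6) + (-6 + 2)²)*137 = (6 + (-6 + 2)²)*137 = (6 + (-4)²)*137 = (6 + 16)*137 = 22*137 = 3014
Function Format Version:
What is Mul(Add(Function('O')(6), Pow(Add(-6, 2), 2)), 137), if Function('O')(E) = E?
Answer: 3014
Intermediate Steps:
Mul(Add(Function('O')(6), Pow(Add(-6, 2), 2)), 137) = Mul(Add(6, Pow(Add(-6, 2), 2)), 137) = Mul(Add(6, Pow(-4, 2)), 137) = Mul(Add(6, 16), 137) = Mul(22, 137) = 3014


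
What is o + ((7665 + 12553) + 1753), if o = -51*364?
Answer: 3407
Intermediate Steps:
o = -18564
o + ((7665 + 12553) + 1753) = -18564 + ((7665 + 12553) + 1753) = -18564 + (20218 + 1753) = -18564 + 21971 = 3407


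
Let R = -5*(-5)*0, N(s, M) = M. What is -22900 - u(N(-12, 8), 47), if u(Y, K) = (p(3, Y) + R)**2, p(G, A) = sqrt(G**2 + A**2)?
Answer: -22973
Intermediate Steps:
p(G, A) = sqrt(A**2 + G**2)
R = 0 (R = 25*0 = 0)
u(Y, K) = 9 + Y**2 (u(Y, K) = (sqrt(Y**2 + 3**2) + 0)**2 = (sqrt(Y**2 + 9) + 0)**2 = (sqrt(9 + Y**2) + 0)**2 = (sqrt(9 + Y**2))**2 = 9 + Y**2)
-22900 - u(N(-12, 8), 47) = -22900 - (9 + 8**2) = -22900 - (9 + 64) = -22900 - 1*73 = -22900 - 73 = -22973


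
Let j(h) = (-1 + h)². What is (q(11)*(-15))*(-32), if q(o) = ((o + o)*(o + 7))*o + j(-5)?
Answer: 2108160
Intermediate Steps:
q(o) = 36 + 2*o²*(7 + o) (q(o) = ((o + o)*(o + 7))*o + (-1 - 5)² = ((2*o)*(7 + o))*o + (-6)² = (2*o*(7 + o))*o + 36 = 2*o²*(7 + o) + 36 = 36 + 2*o²*(7 + o))
(q(11)*(-15))*(-32) = ((36 + 2*11³ + 14*11²)*(-15))*(-32) = ((36 + 2*1331 + 14*121)*(-15))*(-32) = ((36 + 2662 + 1694)*(-15))*(-32) = (4392*(-15))*(-32) = -65880*(-32) = 2108160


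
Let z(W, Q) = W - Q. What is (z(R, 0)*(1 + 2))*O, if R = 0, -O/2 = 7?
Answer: 0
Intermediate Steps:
O = -14 (O = -2*7 = -14)
(z(R, 0)*(1 + 2))*O = ((0 - 1*0)*(1 + 2))*(-14) = ((0 + 0)*3)*(-14) = (0*3)*(-14) = 0*(-14) = 0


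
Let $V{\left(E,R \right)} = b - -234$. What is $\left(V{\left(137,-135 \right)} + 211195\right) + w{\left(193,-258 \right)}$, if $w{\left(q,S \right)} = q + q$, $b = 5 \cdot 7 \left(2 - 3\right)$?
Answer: $211780$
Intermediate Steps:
$b = -35$ ($b = 35 \left(2 - 3\right) = 35 \left(-1\right) = -35$)
$w{\left(q,S \right)} = 2 q$
$V{\left(E,R \right)} = 199$ ($V{\left(E,R \right)} = -35 - -234 = -35 + 234 = 199$)
$\left(V{\left(137,-135 \right)} + 211195\right) + w{\left(193,-258 \right)} = \left(199 + 211195\right) + 2 \cdot 193 = 211394 + 386 = 211780$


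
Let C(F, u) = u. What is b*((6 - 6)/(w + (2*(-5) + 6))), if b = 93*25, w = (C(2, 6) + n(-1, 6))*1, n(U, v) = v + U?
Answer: 0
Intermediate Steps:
n(U, v) = U + v
w = 11 (w = (6 + (-1 + 6))*1 = (6 + 5)*1 = 11*1 = 11)
b = 2325
b*((6 - 6)/(w + (2*(-5) + 6))) = 2325*((6 - 6)/(11 + (2*(-5) + 6))) = 2325*(0/(11 + (-10 + 6))) = 2325*(0/(11 - 4)) = 2325*(0/7) = 2325*(0*(1/7)) = 2325*0 = 0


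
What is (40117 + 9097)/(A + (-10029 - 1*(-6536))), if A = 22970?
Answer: 49214/19477 ≈ 2.5268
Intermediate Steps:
(40117 + 9097)/(A + (-10029 - 1*(-6536))) = (40117 + 9097)/(22970 + (-10029 - 1*(-6536))) = 49214/(22970 + (-10029 + 6536)) = 49214/(22970 - 3493) = 49214/19477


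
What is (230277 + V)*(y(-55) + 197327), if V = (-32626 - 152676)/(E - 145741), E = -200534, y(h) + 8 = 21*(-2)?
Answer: 275977902383897/6075 ≈ 4.5428e+10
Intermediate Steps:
y(h) = -50 (y(h) = -8 + 21*(-2) = -8 - 42 = -50)
V = 185302/346275 (V = (-32626 - 152676)/(-200534 - 145741) = -185302/(-346275) = -185302*(-1/346275) = 185302/346275 ≈ 0.53513)
(230277 + V)*(y(-55) + 197327) = (230277 + 185302/346275)*(-50 + 197327) = (79739353477/346275)*197277 = 275977902383897/6075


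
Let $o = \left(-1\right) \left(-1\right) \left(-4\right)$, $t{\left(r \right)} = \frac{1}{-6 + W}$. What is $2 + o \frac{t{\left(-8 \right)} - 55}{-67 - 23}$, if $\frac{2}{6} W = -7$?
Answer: $- \frac{542}{1215} \approx -0.44609$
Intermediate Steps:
$W = -21$ ($W = 3 \left(-7\right) = -21$)
$t{\left(r \right)} = - \frac{1}{27}$ ($t{\left(r \right)} = \frac{1}{-6 - 21} = \frac{1}{-27} = - \frac{1}{27}$)
$o = -4$ ($o = 1 \left(-4\right) = -4$)
$2 + o \frac{t{\left(-8 \right)} - 55}{-67 - 23} = 2 - 4 \frac{- \frac{1}{27} - 55}{-67 - 23} = 2 - 4 \left(- \frac{1486}{27 \left(-90\right)}\right) = 2 - 4 \left(\left(- \frac{1486}{27}\right) \left(- \frac{1}{90}\right)\right) = 2 - \frac{2972}{1215} = - \frac{542}{1215}$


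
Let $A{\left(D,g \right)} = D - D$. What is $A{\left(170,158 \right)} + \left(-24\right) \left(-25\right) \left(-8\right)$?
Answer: $-4800$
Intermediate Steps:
$A{\left(D,g \right)} = 0$
$A{\left(170,158 \right)} + \left(-24\right) \left(-25\right) \left(-8\right) = 0 + \left(-24\right) \left(-25\right) \left(-8\right) = 0 + 600 \left(-8\right) = 0 - 4800 = -4800$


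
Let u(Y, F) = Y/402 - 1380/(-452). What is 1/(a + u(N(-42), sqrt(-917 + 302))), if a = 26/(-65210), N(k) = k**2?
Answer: 246852455/1836769462 ≈ 0.13439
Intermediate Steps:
u(Y, F) = 345/113 + Y/402 (u(Y, F) = Y*(1/402) - 1380*(-1/452) = Y/402 + 345/113 = 345/113 + Y/402)
a = -13/32605 (a = -1/65210*26 = -13/32605 ≈ -0.00039871)
1/(a + u(N(-42), sqrt(-917 + 302))) = 1/(-13/32605 + (345/113 + (1/402)*(-42)**2)) = 1/(-13/32605 + (345/113 + (1/402)*1764)) = 1/(-13/32605 + (345/113 + 294/67)) = 1/(-13/32605 + 56337/7571) = 1/(1836769462/246852455) = 246852455/1836769462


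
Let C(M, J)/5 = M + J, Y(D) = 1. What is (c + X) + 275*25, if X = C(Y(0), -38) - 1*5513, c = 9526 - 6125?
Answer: 4578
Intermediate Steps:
C(M, J) = 5*J + 5*M (C(M, J) = 5*(M + J) = 5*(J + M) = 5*J + 5*M)
c = 3401
X = -5698 (X = (5*(-38) + 5*1) - 1*5513 = (-190 + 5) - 5513 = -185 - 5513 = -5698)
(c + X) + 275*25 = (3401 - 5698) + 275*25 = -2297 + 6875 = 4578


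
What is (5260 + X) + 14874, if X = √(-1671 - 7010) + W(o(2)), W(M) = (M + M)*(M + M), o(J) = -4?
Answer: 20198 + I*√8681 ≈ 20198.0 + 93.172*I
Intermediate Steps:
W(M) = 4*M² (W(M) = (2*M)*(2*M) = 4*M²)
X = 64 + I*√8681 (X = √(-1671 - 7010) + 4*(-4)² = √(-8681) + 4*16 = I*√8681 + 64 = 64 + I*√8681 ≈ 64.0 + 93.172*I)
(5260 + X) + 14874 = (5260 + (64 + I*√8681)) + 14874 = (5324 + I*√8681) + 14874 = 20198 + I*√8681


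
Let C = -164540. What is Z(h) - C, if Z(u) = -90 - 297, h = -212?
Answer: 164153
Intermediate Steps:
Z(u) = -387
Z(h) - C = -387 - 1*(-164540) = -387 + 164540 = 164153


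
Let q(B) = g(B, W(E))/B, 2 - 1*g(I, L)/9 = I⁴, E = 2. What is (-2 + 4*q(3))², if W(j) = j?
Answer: 902500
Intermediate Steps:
g(I, L) = 18 - 9*I⁴
q(B) = (18 - 9*B⁴)/B
(-2 + 4*q(3))² = (-2 + 4*(9*(2 - 1*3⁴)/3))² = (-2 + 4*(9*(⅓)*(2 - 1*81)))² = (-2 + 4*(9*(⅓)*(2 - 81)))² = (-2 + 4*(9*(⅓)*(-79)))² = (-2 + 4*(-237))² = (-2 - 948)² = (-950)² = 902500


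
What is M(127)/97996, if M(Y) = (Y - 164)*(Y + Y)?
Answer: -4699/48998 ≈ -0.095902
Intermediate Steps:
M(Y) = 2*Y*(-164 + Y) (M(Y) = (-164 + Y)*(2*Y) = 2*Y*(-164 + Y))
M(127)/97996 = (2*127*(-164 + 127))/97996 = (2*127*(-37))*(1/97996) = -9398*1/97996 = -4699/48998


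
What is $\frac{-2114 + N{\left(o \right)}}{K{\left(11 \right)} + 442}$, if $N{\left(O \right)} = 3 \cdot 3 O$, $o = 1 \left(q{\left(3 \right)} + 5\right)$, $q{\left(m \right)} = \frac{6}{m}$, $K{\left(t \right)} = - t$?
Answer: $- \frac{2051}{431} \approx -4.7587$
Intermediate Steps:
$o = 7$ ($o = 1 \left(\frac{6}{3} + 5\right) = 1 \left(6 \cdot \frac{1}{3} + 5\right) = 1 \left(2 + 5\right) = 1 \cdot 7 = 7$)
$N{\left(O \right)} = 9 O$
$\frac{-2114 + N{\left(o \right)}}{K{\left(11 \right)} + 442} = \frac{-2114 + 9 \cdot 7}{\left(-1\right) 11 + 442} = \frac{-2114 + 63}{-11 + 442} = - \frac{2051}{431}$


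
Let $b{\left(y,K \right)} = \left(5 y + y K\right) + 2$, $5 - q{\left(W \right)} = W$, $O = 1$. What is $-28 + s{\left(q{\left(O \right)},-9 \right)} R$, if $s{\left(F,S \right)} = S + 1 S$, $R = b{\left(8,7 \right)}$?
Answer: $-1792$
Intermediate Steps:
$q{\left(W \right)} = 5 - W$
$b{\left(y,K \right)} = 2 + 5 y + K y$ ($b{\left(y,K \right)} = \left(5 y + K y\right) + 2 = 2 + 5 y + K y$)
$R = 98$ ($R = 2 + 5 \cdot 8 + 7 \cdot 8 = 2 + 40 + 56 = 98$)
$s{\left(F,S \right)} = 2 S$ ($s{\left(F,S \right)} = S + S = 2 S$)
$-28 + s{\left(q{\left(O \right)},-9 \right)} R = -28 + 2 \left(-9\right) 98 = -28 - 1764 = -1792$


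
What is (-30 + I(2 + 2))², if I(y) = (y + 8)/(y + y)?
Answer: 3249/4 ≈ 812.25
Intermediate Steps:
I(y) = (8 + y)/(2*y) (I(y) = (8 + y)/((2*y)) = (8 + y)*(1/(2*y)) = (8 + y)/(2*y))
(-30 + I(2 + 2))² = (-30 + (8 + (2 + 2))/(2*(2 + 2)))² = (-30 + (½)*(8 + 4)/4)² = (-30 + (½)*(¼)*12)² = (-30 + 3/2)² = (-57/2)² = 3249/4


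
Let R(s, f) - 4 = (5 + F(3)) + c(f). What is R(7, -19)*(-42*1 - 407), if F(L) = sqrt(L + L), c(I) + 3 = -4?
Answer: -898 - 449*sqrt(6) ≈ -1997.8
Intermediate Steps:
c(I) = -7 (c(I) = -3 - 4 = -7)
F(L) = sqrt(2)*sqrt(L) (F(L) = sqrt(2*L) = sqrt(2)*sqrt(L))
R(s, f) = 2 + sqrt(6) (R(s, f) = 4 + ((5 + sqrt(2)*sqrt(3)) - 7) = 4 + ((5 + sqrt(6)) - 7) = 4 + (-2 + sqrt(6)) = 2 + sqrt(6))
R(7, -19)*(-42*1 - 407) = (2 + sqrt(6))*(-42*1 - 407) = (2 + sqrt(6))*(-42 - 407) = (2 + sqrt(6))*(-449) = -898 - 449*sqrt(6)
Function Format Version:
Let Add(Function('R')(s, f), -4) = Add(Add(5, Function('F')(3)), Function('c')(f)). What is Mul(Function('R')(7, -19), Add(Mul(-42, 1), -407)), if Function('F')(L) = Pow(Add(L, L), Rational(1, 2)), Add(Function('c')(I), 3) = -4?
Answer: Add(-898, Mul(-449, Pow(6, Rational(1, 2)))) ≈ -1997.8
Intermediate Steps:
Function('c')(I) = -7 (Function('c')(I) = Add(-3, -4) = -7)
Function('F')(L) = Mul(Pow(2, Rational(1, 2)), Pow(L, Rational(1, 2))) (Function('F')(L) = Pow(Mul(2, L), Rational(1, 2)) = Mul(Pow(2, Rational(1, 2)), Pow(L, Rational(1, 2))))
Function('R')(s, f) = Add(2, Pow(6, Rational(1, 2))) (Function('R')(s, f) = Add(4, Add(Add(5, Mul(Pow(2, Rational(1, 2)), Pow(3, Rational(1, 2)))), -7)) = Add(4, Add(Add(5, Pow(6, Rational(1, 2))), -7)) = Add(4, Add(-2, Pow(6, Rational(1, 2)))) = Add(2, Pow(6, Rational(1, 2))))
Mul(Function('R')(7, -19), Add(Mul(-42, 1), -407)) = Mul(Add(2, Pow(6, Rational(1, 2))), Add(Mul(-42, 1), -407)) = Mul(Add(2, Pow(6, Rational(1, 2))), Add(-42, -407)) = Mul(Add(2, Pow(6, Rational(1, 2))), -449) = Add(-898, Mul(-449, Pow(6, Rational(1, 2))))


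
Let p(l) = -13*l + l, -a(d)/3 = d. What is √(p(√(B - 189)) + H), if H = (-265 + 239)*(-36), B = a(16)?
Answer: 2*√(234 - 3*I*√237) ≈ 30.741 - 3.0047*I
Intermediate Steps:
a(d) = -3*d
B = -48 (B = -3*16 = -48)
p(l) = -12*l
H = 936 (H = -26*(-36) = 936)
√(p(√(B - 189)) + H) = √(-12*√(-48 - 189) + 936) = √(-12*I*√237 + 936) = √(936 - 12*I*√237)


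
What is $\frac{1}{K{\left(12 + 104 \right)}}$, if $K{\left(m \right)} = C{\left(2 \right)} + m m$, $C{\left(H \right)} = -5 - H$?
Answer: $\frac{1}{13449} \approx 7.4355 \cdot 10^{-5}$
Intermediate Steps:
$K{\left(m \right)} = -7 + m^{2}$ ($K{\left(m \right)} = \left(-5 - 2\right) + m m = \left(-5 - 2\right) + m^{2} = -7 + m^{2}$)
$\frac{1}{K{\left(12 + 104 \right)}} = \frac{1}{-7 + \left(12 + 104\right)^{2}} = \frac{1}{-7 + 116^{2}} = \frac{1}{-7 + 13456} = \frac{1}{13449}$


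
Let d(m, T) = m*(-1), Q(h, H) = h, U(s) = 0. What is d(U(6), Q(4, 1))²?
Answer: 0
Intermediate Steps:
d(m, T) = -m
d(U(6), Q(4, 1))² = (-1*0)² = 0² = 0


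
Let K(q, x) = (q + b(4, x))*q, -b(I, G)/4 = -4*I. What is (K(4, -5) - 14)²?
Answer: 66564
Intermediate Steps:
b(I, G) = 16*I (b(I, G) = -(-16)*I = 16*I)
K(q, x) = q*(64 + q) (K(q, x) = (q + 16*4)*q = (q + 64)*q = (64 + q)*q = q*(64 + q))
(K(4, -5) - 14)² = (4*(64 + 4) - 14)² = (4*68 - 14)² = (272 - 14)² = 258² = 66564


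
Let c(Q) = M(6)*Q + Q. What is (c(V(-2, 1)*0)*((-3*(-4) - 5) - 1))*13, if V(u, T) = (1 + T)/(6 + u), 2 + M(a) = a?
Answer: 0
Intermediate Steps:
M(a) = -2 + a
V(u, T) = (1 + T)/(6 + u)
c(Q) = 5*Q (c(Q) = (-2 + 6)*Q + Q = 4*Q + Q = 5*Q)
(c(V(-2, 1)*0)*((-3*(-4) - 5) - 1))*13 = ((5*(((1 + 1)/(6 - 2))*0))*((-3*(-4) - 5) - 1))*13 = ((5*((2/4)*0))*((12 - 5) - 1))*13 = ((5*(((¼)*2)*0))*(7 - 1))*13 = ((5*((½)*0))*6)*13 = ((5*0)*6)*13 = (0*6)*13 = 0*13 = 0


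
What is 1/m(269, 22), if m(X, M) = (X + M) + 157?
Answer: 1/448 ≈ 0.0022321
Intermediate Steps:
m(X, M) = 157 + M + X (m(X, M) = (M + X) + 157 = 157 + M + X)
1/m(269, 22) = 1/(157 + 22 + 269) = 1/448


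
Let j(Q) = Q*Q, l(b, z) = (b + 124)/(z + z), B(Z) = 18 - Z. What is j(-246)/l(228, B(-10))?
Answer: 105903/11 ≈ 9627.5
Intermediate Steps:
l(b, z) = (124 + b)/(2*z) (l(b, z) = (124 + b)/((2*z)) = (124 + b)*(1/(2*z)) = (124 + b)/(2*z))
j(Q) = Q**2
j(-246)/l(228, B(-10)) = (-246)**2/(((124 + 228)/(2*(18 - 1*(-10))))) = 60516/(((1/2)*352/(18 + 10))) = 60516/(((1/2)*352/28)) = 60516/(((1/2)*(1/28)*352)) = 60516/(44/7) = 60516*(7/44) = 105903/11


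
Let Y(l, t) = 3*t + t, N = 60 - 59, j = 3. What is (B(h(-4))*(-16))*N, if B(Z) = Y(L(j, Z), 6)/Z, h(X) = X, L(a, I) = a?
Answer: 96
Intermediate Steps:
N = 1
Y(l, t) = 4*t
B(Z) = 24/Z (B(Z) = (4*6)/Z = 24/Z)
(B(h(-4))*(-16))*N = ((24/(-4))*(-16))*1 = ((24*(-1/4))*(-16))*1 = -6*(-16)*1 = 96*1 = 96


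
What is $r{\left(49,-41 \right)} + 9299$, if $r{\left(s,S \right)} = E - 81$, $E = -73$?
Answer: $9145$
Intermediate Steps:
$r{\left(s,S \right)} = -154$ ($r{\left(s,S \right)} = -73 - 81 = -154$)
$r{\left(49,-41 \right)} + 9299 = -154 + 9299 = 9145$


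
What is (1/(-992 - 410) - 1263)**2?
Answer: 3135474108529/1965604 ≈ 1.5952e+6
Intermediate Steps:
(1/(-992 - 410) - 1263)**2 = (1/(-1402) - 1263)**2 = (-1/1402 - 1263)**2 = (-1770727/1402)**2 = 3135474108529/1965604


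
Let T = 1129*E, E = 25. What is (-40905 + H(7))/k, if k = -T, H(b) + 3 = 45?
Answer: 40863/28225 ≈ 1.4478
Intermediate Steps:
H(b) = 42 (H(b) = -3 + 45 = 42)
T = 28225 (T = 1129*25 = 28225)
k = -28225 (k = -1*28225 = -28225)
(-40905 + H(7))/k = (-40905 + 42)/(-28225) = -40863*(-1/28225) = 40863/28225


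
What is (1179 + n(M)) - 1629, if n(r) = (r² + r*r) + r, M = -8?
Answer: -330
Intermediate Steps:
n(r) = r + 2*r² (n(r) = (r² + r²) + r = 2*r² + r = r + 2*r²)
(1179 + n(M)) - 1629 = (1179 - 8*(1 + 2*(-8))) - 1629 = (1179 - 8*(1 - 16)) - 1629 = (1179 - 8*(-15)) - 1629 = (1179 + 120) - 1629 = 1299 - 1629 = -330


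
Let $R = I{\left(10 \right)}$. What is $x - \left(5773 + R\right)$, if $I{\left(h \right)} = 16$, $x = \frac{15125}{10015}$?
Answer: $- \frac{11592342}{2003} \approx -5787.5$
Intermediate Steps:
$x = \frac{3025}{2003}$ ($x = 15125 \cdot \frac{1}{10015} = \frac{3025}{2003} \approx 1.5102$)
$R = 16$
$x - \left(5773 + R\right) = \frac{3025}{2003} - 5789 = - \frac{11592342}{2003}$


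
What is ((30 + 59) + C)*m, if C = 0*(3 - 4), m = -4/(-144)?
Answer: 89/36 ≈ 2.4722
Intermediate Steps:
m = 1/36 (m = -4*(-1/144) = 1/36 ≈ 0.027778)
C = 0 (C = 0*(-1) = 0)
((30 + 59) + C)*m = ((30 + 59) + 0)*(1/36) = (89 + 0)*(1/36) = 89*(1/36) = 89/36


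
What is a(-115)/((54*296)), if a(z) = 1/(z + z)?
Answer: -1/3676320 ≈ -2.7201e-7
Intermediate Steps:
a(z) = 1/(2*z)
a(-115)/((54*296)) = ((1/2)/(-115))/((54*296)) = ((1/2)*(-1/115))/15984 = -1/230*1/15984 = -1/3676320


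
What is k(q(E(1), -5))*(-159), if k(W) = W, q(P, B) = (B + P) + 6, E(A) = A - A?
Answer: -159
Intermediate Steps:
E(A) = 0
q(P, B) = 6 + B + P
k(q(E(1), -5))*(-159) = (6 - 5 + 0)*(-159) = 1*(-159) = -159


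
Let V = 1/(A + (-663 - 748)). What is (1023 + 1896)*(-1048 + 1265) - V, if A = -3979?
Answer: 3414149971/5390 ≈ 6.3342e+5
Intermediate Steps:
V = -1/5390 (V = 1/(-3979 + (-663 - 748)) = 1/(-3979 - 1411) = 1/(-5390) = -1/5390 ≈ -0.00018553)
(1023 + 1896)*(-1048 + 1265) - V = (1023 + 1896)*(-1048 + 1265) - 1*(-1/5390) = 2919*217 + 1/5390 = 633423 + 1/5390 = 3414149971/5390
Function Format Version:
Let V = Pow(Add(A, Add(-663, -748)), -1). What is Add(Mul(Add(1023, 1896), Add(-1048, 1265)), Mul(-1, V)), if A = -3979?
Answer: Rational(3414149971, 5390) ≈ 6.3342e+5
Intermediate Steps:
V = Rational(-1, 5390) (V = Pow(Add(-3979, Add(-663, -748)), -1) = Pow(Add(-3979, -1411), -1) = Pow(-5390, -1) = Rational(-1, 5390) ≈ -0.00018553)
Add(Mul(Add(1023, 1896), Add(-1048, 1265)), Mul(-1, V)) = Add(Mul(Add(1023, 1896), Add(-1048, 1265)), Mul(-1, Rational(-1, 5390))) = Add(Mul(2919, 217), Rational(1, 5390)) = Add(633423, Rational(1, 5390)) = Rational(3414149971, 5390)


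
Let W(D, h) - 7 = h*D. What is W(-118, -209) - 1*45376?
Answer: -20707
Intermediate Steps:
W(D, h) = 7 + D*h (W(D, h) = 7 + h*D = 7 + D*h)
W(-118, -209) - 1*45376 = (7 - 118*(-209)) - 1*45376 = (7 + 24662) - 45376 = 24669 - 45376 = -20707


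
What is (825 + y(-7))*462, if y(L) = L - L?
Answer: 381150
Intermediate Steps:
y(L) = 0
(825 + y(-7))*462 = (825 + 0)*462 = 825*462 = 381150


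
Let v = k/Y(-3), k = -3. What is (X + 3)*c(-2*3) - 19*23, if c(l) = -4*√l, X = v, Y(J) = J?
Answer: -437 - 16*I*√6 ≈ -437.0 - 39.192*I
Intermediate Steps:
v = 1 (v = -3/(-3) = -3*(-⅓) = 1)
X = 1
(X + 3)*c(-2*3) - 19*23 = (1 + 3)*(-4*I*√6) - 19*23 = 4*(-4*I*√6) - 437 = -16*I*√6 - 437 = -437 - 16*I*√6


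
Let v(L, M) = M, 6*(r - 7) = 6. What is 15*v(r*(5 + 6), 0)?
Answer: 0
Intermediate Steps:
r = 8 (r = 7 + (⅙)*6 = 7 + 1 = 8)
15*v(r*(5 + 6), 0) = 15*0 = 0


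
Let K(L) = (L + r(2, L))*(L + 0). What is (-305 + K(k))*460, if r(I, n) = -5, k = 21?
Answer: 14260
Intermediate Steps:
K(L) = L*(-5 + L) (K(L) = (L - 5)*(L + 0) = (-5 + L)*L = L*(-5 + L))
(-305 + K(k))*460 = (-305 + 21*(-5 + 21))*460 = (-305 + 21*16)*460 = (-305 + 336)*460 = 31*460 = 14260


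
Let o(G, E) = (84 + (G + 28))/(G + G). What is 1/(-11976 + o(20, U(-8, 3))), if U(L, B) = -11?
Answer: -10/119727 ≈ -8.3523e-5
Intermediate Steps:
o(G, E) = (112 + G)/(2*G) (o(G, E) = (84 + (28 + G))/((2*G)) = (112 + G)*(1/(2*G)) = (112 + G)/(2*G))
1/(-11976 + o(20, U(-8, 3))) = 1/(-11976 + (½)*(112 + 20)/20) = 1/(-11976 + (½)*(1/20)*132) = 1/(-11976 + 33/10) = 1/(-119727/10) = -10/119727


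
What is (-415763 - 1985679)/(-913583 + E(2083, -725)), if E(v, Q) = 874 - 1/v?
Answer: 2501101843/950586424 ≈ 2.6311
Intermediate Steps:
(-415763 - 1985679)/(-913583 + E(2083, -725)) = (-415763 - 1985679)/(-913583 + (874 - 1/2083)) = -2401442/(-913583 + (874 - 1*1/2083)) = -2401442/(-913583 + (874 - 1/2083)) = -2401442/(-913583 + 1820541/2083) = -2401442/(-1901172848/2083) = -2401442*(-2083/1901172848) = 2501101843/950586424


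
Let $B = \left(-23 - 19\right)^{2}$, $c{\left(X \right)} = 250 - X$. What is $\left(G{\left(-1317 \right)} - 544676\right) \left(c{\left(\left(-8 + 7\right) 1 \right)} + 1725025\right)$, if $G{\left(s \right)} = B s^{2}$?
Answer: $5277781321921920$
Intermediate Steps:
$B = 1764$ ($B = \left(-42\right)^{2} = 1764$)
$G{\left(s \right)} = 1764 s^{2}$
$\left(G{\left(-1317 \right)} - 544676\right) \left(c{\left(\left(-8 + 7\right) 1 \right)} + 1725025\right) = \left(1764 \left(-1317\right)^{2} - 544676\right) \left(\left(250 - \left(-8 + 7\right) 1\right) + 1725025\right) = \left(1764 \cdot 1734489 - 544676\right) \left(\left(250 - \left(-1\right) 1\right) + 1725025\right) = \left(3059638596 - 544676\right) \left(\left(250 - -1\right) + 1725025\right) = 3059093920 \left(\left(250 + 1\right) + 1725025\right) = 3059093920 \left(251 + 1725025\right) = 3059093920 \cdot 1725276 = 5277781321921920$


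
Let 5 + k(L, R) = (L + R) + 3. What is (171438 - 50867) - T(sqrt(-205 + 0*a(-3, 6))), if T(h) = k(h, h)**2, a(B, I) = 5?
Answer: 121387 + 8*I*sqrt(205) ≈ 1.2139e+5 + 114.54*I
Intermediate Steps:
k(L, R) = -2 + L + R (k(L, R) = -5 + ((L + R) + 3) = -5 + (3 + L + R) = -2 + L + R)
T(h) = (-2 + 2*h)**2 (T(h) = (-2 + h + h)**2 = (-2 + 2*h)**2)
(171438 - 50867) - T(sqrt(-205 + 0*a(-3, 6))) = (171438 - 50867) - 4*(-1 + sqrt(-205 + 0*5))**2 = 120571 - 4*(-1 + sqrt(-205 + 0))**2 = 120571 - 4*(-1 + sqrt(-205))**2 = 120571 - 4*(-1 + I*sqrt(205))**2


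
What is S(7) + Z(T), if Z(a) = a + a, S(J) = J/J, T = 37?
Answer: 75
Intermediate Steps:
S(J) = 1
Z(a) = 2*a
S(7) + Z(T) = 1 + 2*37 = 1 + 74 = 75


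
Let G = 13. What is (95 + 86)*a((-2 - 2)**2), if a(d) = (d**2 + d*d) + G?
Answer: 95025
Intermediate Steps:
a(d) = 13 + 2*d**2 (a(d) = (d**2 + d*d) + 13 = (d**2 + d**2) + 13 = 2*d**2 + 13 = 13 + 2*d**2)
(95 + 86)*a((-2 - 2)**2) = (95 + 86)*(13 + 2*((-2 - 2)**2)**2) = 181*(13 + 2*((-4)**2)**2) = 181*(13 + 2*16**2) = 181*(13 + 2*256) = 181*(13 + 512) = 181*525 = 95025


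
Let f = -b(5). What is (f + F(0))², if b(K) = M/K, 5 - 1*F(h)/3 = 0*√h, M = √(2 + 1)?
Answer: (75 - √3)²/25 ≈ 214.73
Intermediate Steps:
M = √3 ≈ 1.7320
F(h) = 15 (F(h) = 15 - 0*√h = 15 - 3*0 = 15 + 0 = 15)
b(K) = √3/K
f = -√3/5 ≈ -0.34641
(f + F(0))² = (-√3/5 + 15)² = (15 - √3/5)²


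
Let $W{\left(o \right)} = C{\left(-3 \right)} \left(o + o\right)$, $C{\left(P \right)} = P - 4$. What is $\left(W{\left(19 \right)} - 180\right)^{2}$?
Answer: $198916$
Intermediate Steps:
$C{\left(P \right)} = -4 + P$ ($C{\left(P \right)} = P - 4 = -4 + P$)
$W{\left(o \right)} = - 14 o$ ($W{\left(o \right)} = \left(-4 - 3\right) \left(o + o\right) = - 7 \cdot 2 o = - 14 o$)
$\left(W{\left(19 \right)} - 180\right)^{2} = \left(\left(-14\right) 19 - 180\right)^{2} = \left(-266 - 180\right)^{2} = \left(-446\right)^{2} = 198916$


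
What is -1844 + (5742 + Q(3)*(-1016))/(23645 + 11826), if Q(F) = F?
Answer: -145670/79 ≈ -1843.9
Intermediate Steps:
-1844 + (5742 + Q(3)*(-1016))/(23645 + 11826) = -1844 + (5742 + 3*(-1016))/(23645 + 11826) = -1844 + (5742 - 3048)/35471 = -1844 + 2694*(1/35471) = -1844 + 6/79 = -145670/79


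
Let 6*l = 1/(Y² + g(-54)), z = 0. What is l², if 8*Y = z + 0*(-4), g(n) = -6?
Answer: 1/1296 ≈ 0.00077160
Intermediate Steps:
Y = 0 (Y = (0 + 0*(-4))/8 = (0 + 0)/8 = (⅛)*0 = 0)
l = -1/36 (l = 1/(6*(0² - 6)) = 1/(6*(0 - 6)) = (⅙)/(-6) = (⅙)*(-⅙) = -1/36 ≈ -0.027778)
l² = (-1/36)² = 1/1296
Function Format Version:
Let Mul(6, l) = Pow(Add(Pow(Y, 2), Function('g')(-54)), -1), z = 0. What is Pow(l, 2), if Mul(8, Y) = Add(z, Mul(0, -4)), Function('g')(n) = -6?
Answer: Rational(1, 1296) ≈ 0.00077160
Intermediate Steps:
Y = 0 (Y = Mul(Rational(1, 8), Add(0, Mul(0, -4))) = Mul(Rational(1, 8), Add(0, 0)) = Mul(Rational(1, 8), 0) = 0)
l = Rational(-1, 36) (l = Mul(Rational(1, 6), Pow(Add(Pow(0, 2), -6), -1)) = Mul(Rational(1, 6), Pow(Add(0, -6), -1)) = Mul(Rational(1, 6), Pow(-6, -1)) = Mul(Rational(1, 6), Rational(-1, 6)) = Rational(-1, 36) ≈ -0.027778)
Pow(l, 2) = Pow(Rational(-1, 36), 2) = Rational(1, 1296)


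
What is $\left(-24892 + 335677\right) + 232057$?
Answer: $542842$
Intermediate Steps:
$\left(-24892 + 335677\right) + 232057 = 310785 + 232057 = 542842$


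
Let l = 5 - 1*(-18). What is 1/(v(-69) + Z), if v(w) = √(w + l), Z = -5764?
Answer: -2882/16611871 - I*√46/33223742 ≈ -0.00017349 - 2.0414e-7*I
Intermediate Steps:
l = 23 (l = 5 + 18 = 23)
v(w) = √(23 + w) (v(w) = √(w + 23) = √(23 + w))
1/(v(-69) + Z) = 1/(√(23 - 69) - 5764) = 1/(√(-46) - 5764) = 1/(I*√46 - 5764) = 1/(-5764 + I*√46)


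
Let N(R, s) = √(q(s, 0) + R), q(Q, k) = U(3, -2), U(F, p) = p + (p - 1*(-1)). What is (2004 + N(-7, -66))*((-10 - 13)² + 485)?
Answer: 2032056 + 1014*I*√10 ≈ 2.0321e+6 + 3206.6*I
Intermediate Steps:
U(F, p) = 1 + 2*p (U(F, p) = p + (p + 1) = p + (1 + p) = 1 + 2*p)
q(Q, k) = -3 (q(Q, k) = 1 + 2*(-2) = 1 - 4 = -3)
N(R, s) = √(-3 + R)
(2004 + N(-7, -66))*((-10 - 13)² + 485) = (2004 + √(-3 - 7))*((-10 - 13)² + 485) = (2004 + √(-10))*((-23)² + 485) = (2004 + I*√10)*(529 + 485) = (2004 + I*√10)*1014 = 2032056 + 1014*I*√10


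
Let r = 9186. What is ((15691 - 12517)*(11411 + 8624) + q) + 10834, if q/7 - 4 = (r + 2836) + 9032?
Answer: 63749330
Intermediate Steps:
q = 147406 (q = 28 + 7*((9186 + 2836) + 9032) = 28 + 7*(12022 + 9032) = 28 + 7*21054 = 28 + 147378 = 147406)
((15691 - 12517)*(11411 + 8624) + q) + 10834 = ((15691 - 12517)*(11411 + 8624) + 147406) + 10834 = (3174*20035 + 147406) + 10834 = (63591090 + 147406) + 10834 = 63738496 + 10834 = 63749330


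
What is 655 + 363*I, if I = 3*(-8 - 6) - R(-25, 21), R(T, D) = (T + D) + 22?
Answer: -21125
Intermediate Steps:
R(T, D) = 22 + D + T (R(T, D) = (D + T) + 22 = 22 + D + T)
I = -60 (I = 3*(-8 - 6) - (22 + 21 - 25) = 3*(-14) - 1*18 = -42 - 18 = -60)
655 + 363*I = 655 + 363*(-60) = 655 - 21780 = -21125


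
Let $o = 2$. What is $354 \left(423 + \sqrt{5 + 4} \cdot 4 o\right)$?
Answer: $158238$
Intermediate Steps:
$354 \left(423 + \sqrt{5 + 4} \cdot 4 o\right) = 354 \left(423 + \sqrt{5 + 4} \cdot 4 \cdot 2\right) = 354 \left(423 + \sqrt{9} \cdot 4 \cdot 2\right) = 354 \left(423 + 3 \cdot 4 \cdot 2\right) = 354 \left(423 + 12 \cdot 2\right) = 354 \left(423 + 24\right) = 354 \cdot 447 = 158238$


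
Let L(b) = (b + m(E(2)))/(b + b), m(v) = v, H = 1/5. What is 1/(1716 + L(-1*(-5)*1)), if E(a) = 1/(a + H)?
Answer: 11/18882 ≈ 0.00058257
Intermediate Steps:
H = ⅕ ≈ 0.20000
E(a) = 1/(⅕ + a) (E(a) = 1/(a + ⅕) = 1/(⅕ + a))
L(b) = (5/11 + b)/(2*b) (L(b) = (b + 5/(1 + 5*2))/(b + b) = (b + 5/(1 + 10))/((2*b)) = (b + 5/11)*(1/(2*b)) = (5/11 + b)*(1/(2*b)) = (5/11 + b)/(2*b))
1/(1716 + L(-1*(-5)*1)) = 1/(1716 + (5 + 11*(-1*(-5)*1))/(22*((-1*(-5)*1)))) = 1/(1716 + (5 + 11*(5*1))/(22*((5*1)))) = 1/(1716 + (1/22)*(5 + 11*5)/5) = 1/(1716 + (1/22)*(⅕)*(5 + 55)) = 1/(1716 + (1/22)*(⅕)*60) = 1/(1716 + 6/11) = 1/(18882/11) = 11/18882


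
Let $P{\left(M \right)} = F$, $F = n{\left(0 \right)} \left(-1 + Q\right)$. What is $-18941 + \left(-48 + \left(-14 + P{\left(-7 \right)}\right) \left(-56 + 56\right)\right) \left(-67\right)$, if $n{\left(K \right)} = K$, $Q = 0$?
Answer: $-15725$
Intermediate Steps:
$F = 0$ ($F = 0 \left(-1 + 0\right) = 0 \left(-1\right) = 0$)
$P{\left(M \right)} = 0$
$-18941 + \left(-48 + \left(-14 + P{\left(-7 \right)}\right) \left(-56 + 56\right)\right) \left(-67\right) = -18941 + \left(-48 + \left(-14 + 0\right) \left(-56 + 56\right)\right) \left(-67\right) = -18941 + \left(-48 - 0\right) \left(-67\right) = -18941 + \left(-48 + 0\right) \left(-67\right) = -18941 - -3216 = -18941 + 3216 = -15725$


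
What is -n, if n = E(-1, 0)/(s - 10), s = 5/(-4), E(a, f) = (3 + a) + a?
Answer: 4/45 ≈ 0.088889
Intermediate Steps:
E(a, f) = 3 + 2*a
s = -5/4 (s = 5*(-1/4) = -5/4 ≈ -1.2500)
n = -4/45 (n = (3 + 2*(-1))/(-5/4 - 10) = (3 - 2)/(-45/4) = 1*(-4/45) = -4/45 ≈ -0.088889)
-n = -1*(-4/45) = 4/45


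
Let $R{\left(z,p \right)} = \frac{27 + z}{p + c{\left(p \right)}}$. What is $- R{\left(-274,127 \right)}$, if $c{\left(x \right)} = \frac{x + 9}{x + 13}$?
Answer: $\frac{8645}{4479} \approx 1.9301$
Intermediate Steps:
$c{\left(x \right)} = \frac{9 + x}{13 + x}$
$R{\left(z,p \right)} = \frac{27 + z}{p + \frac{9 + p}{13 + p}}$
$- R{\left(-274,127 \right)} = - \frac{\left(13 + 127\right) \left(27 - 274\right)}{9 + 127 + 127 \left(13 + 127\right)} = - \frac{140 \left(-247\right)}{9 + 127 + 127 \cdot 140} = - \frac{140 \left(-247\right)}{9 + 127 + 17780} = - \frac{140 \left(-247\right)}{17916} = \left(-1\right) \left(- \frac{8645}{4479}\right) = \frac{8645}{4479}$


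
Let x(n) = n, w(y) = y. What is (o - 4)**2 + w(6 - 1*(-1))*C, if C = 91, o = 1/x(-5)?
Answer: 16366/25 ≈ 654.64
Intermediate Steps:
o = -1/5 (o = 1/(-5) = -1/5 ≈ -0.20000)
(o - 4)**2 + w(6 - 1*(-1))*C = (-1/5 - 4)**2 + (6 - 1*(-1))*91 = (-21/5)**2 + (6 + 1)*91 = 441/25 + 7*91 = 441/25 + 637 = 16366/25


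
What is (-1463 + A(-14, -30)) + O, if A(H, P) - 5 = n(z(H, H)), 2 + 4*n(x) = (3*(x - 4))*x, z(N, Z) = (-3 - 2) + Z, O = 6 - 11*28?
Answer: -5731/4 ≈ -1432.8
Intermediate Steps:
O = -302 (O = 6 - 308 = -302)
z(N, Z) = -5 + Z
n(x) = -½ + x*(-12 + 3*x)/4 (n(x) = -½ + ((3*(x - 4))*x)/4 = -½ + ((3*(-4 + x))*x)/4 = -½ + ((-12 + 3*x)*x)/4 = -½ + (x*(-12 + 3*x))/4 = -½ + x*(-12 + 3*x)/4)
A(H, P) = 39/2 - 3*H + 3*(-5 + H)²/4 (A(H, P) = 5 + (-½ - 3*(-5 + H) + 3*(-5 + H)²/4) = 5 + (-½ + (15 - 3*H) + 3*(-5 + H)²/4) = 5 + (29/2 - 3*H + 3*(-5 + H)²/4) = 39/2 - 3*H + 3*(-5 + H)²/4)
(-1463 + A(-14, -30)) + O = (-1463 + (153/4 - 21/2*(-14) + (¾)*(-14)²)) - 302 = (-1463 + (153/4 + 147 + (¾)*196)) - 302 = (-1463 + (153/4 + 147 + 147)) - 302 = (-1463 + 1329/4) - 302 = -4523/4 - 302 = -5731/4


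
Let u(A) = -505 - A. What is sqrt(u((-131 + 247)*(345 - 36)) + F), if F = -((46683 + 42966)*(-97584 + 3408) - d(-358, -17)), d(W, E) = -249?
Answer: sqrt(8442747626) ≈ 91884.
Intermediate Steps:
F = 8442783975 (F = -((46683 + 42966)*(-97584 + 3408) - 1*(-249)) = -(89649*(-94176) + 249) = -(-8442784224 + 249) = -1*(-8442783975) = 8442783975)
sqrt(u((-131 + 247)*(345 - 36)) + F) = sqrt((-505 - (-131 + 247)*(345 - 36)) + 8442783975) = sqrt((-505 - 116*309) + 8442783975) = sqrt((-505 - 1*35844) + 8442783975) = sqrt((-505 - 35844) + 8442783975) = sqrt(-36349 + 8442783975) = sqrt(8442747626)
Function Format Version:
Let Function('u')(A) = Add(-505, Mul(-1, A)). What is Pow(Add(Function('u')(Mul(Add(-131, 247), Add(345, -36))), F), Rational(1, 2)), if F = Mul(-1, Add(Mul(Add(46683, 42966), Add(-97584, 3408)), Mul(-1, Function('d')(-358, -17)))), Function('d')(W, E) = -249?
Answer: Pow(8442747626, Rational(1, 2)) ≈ 91884.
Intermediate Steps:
F = 8442783975 (F = Mul(-1, Add(Mul(Add(46683, 42966), Add(-97584, 3408)), Mul(-1, -249))) = Mul(-1, Add(Mul(89649, -94176), 249)) = Mul(-1, Add(-8442784224, 249)) = Mul(-1, -8442783975) = 8442783975)
Pow(Add(Function('u')(Mul(Add(-131, 247), Add(345, -36))), F), Rational(1, 2)) = Pow(Add(Add(-505, Mul(-1, Mul(Add(-131, 247), Add(345, -36)))), 8442783975), Rational(1, 2)) = Pow(Add(Add(-505, Mul(-1, Mul(116, 309))), 8442783975), Rational(1, 2)) = Pow(Add(Add(-505, Mul(-1, 35844)), 8442783975), Rational(1, 2)) = Pow(Add(Add(-505, -35844), 8442783975), Rational(1, 2)) = Pow(Add(-36349, 8442783975), Rational(1, 2)) = Pow(8442747626, Rational(1, 2))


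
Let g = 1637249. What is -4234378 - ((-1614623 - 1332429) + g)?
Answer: -2924575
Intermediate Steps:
-4234378 - ((-1614623 - 1332429) + g) = -4234378 - ((-1614623 - 1332429) + 1637249) = -4234378 - (-2947052 + 1637249) = -4234378 - 1*(-1309803) = -4234378 + 1309803 = -2924575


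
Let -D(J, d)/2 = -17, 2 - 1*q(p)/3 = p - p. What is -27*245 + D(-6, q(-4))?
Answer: -6581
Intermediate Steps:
q(p) = 6 (q(p) = 6 - 3*(p - p) = 6 - 3*0 = 6 + 0 = 6)
D(J, d) = 34 (D(J, d) = -2*(-17) = 34)
-27*245 + D(-6, q(-4)) = -27*245 + 34 = -6615 + 34 = -6581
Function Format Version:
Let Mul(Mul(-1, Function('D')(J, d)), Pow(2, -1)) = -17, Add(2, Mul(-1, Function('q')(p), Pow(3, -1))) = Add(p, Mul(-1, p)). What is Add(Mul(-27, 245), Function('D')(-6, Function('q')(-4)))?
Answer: -6581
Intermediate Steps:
Function('q')(p) = 6 (Function('q')(p) = Add(6, Mul(-3, Add(p, Mul(-1, p)))) = Add(6, Mul(-3, 0)) = Add(6, 0) = 6)
Function('D')(J, d) = 34 (Function('D')(J, d) = Mul(-2, -17) = 34)
Add(Mul(-27, 245), Function('D')(-6, Function('q')(-4))) = Add(Mul(-27, 245), 34) = Add(-6615, 34) = -6581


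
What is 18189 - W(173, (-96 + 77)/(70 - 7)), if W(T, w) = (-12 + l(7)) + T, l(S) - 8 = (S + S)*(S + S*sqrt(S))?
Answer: 17922 - 98*sqrt(7) ≈ 17663.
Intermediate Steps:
l(S) = 8 + 2*S*(S + S**(3/2)) (l(S) = 8 + (S + S)*(S + S*sqrt(S)) = 8 + (2*S)*(S + S**(3/2)) = 8 + 2*S*(S + S**(3/2)))
W(T, w) = 94 + T + 98*sqrt(7) (W(T, w) = (-12 + (8 + 2*7**2 + 2*7**(5/2))) + T = (-12 + (8 + 2*49 + 2*(49*sqrt(7)))) + T = (-12 + (8 + 98 + 98*sqrt(7))) + T = (-12 + (106 + 98*sqrt(7))) + T = (94 + 98*sqrt(7)) + T = 94 + T + 98*sqrt(7))
18189 - W(173, (-96 + 77)/(70 - 7)) = 18189 - (94 + 173 + 98*sqrt(7)) = 18189 - (267 + 98*sqrt(7)) = 18189 + (-267 - 98*sqrt(7)) = 17922 - 98*sqrt(7)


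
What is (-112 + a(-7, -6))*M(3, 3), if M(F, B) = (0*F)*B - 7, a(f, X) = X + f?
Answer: 875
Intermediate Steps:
M(F, B) = -7 (M(F, B) = 0*B - 7 = 0 - 7 = -7)
(-112 + a(-7, -6))*M(3, 3) = (-112 + (-6 - 7))*(-7) = (-112 - 13)*(-7) = -125*(-7) = 875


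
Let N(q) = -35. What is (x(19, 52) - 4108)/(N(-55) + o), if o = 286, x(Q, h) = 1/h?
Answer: -213615/13052 ≈ -16.366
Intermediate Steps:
(x(19, 52) - 4108)/(N(-55) + o) = (1/52 - 4108)/(-35 + 286) = (1/52 - 4108)/251 = -213615/52*1/251 = -213615/13052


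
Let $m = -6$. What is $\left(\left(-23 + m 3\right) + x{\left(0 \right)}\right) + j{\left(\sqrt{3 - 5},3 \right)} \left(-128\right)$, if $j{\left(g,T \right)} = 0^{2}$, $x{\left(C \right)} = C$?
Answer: $-41$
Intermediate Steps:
$j{\left(g,T \right)} = 0$
$\left(\left(-23 + m 3\right) + x{\left(0 \right)}\right) + j{\left(\sqrt{3 - 5},3 \right)} \left(-128\right) = \left(\left(-23 - 18\right) + 0\right) + 0 \left(-128\right) = \left(\left(-23 - 18\right) + 0\right) + 0 = \left(-41 + 0\right) + 0 = -41 + 0 = -41$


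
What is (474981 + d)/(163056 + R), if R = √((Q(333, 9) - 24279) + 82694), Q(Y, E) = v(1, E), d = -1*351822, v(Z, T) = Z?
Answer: 418371123/553900015 - 41053*√3651/2215600060 ≈ 0.75420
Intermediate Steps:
d = -351822
Q(Y, E) = 1
R = 4*√3651 (R = √((1 - 24279) + 82694) = √(-24278 + 82694) = √58416 = 4*√3651 ≈ 241.69)
(474981 + d)/(163056 + R) = (474981 - 351822)/(163056 + 4*√3651) = 123159/(163056 + 4*√3651)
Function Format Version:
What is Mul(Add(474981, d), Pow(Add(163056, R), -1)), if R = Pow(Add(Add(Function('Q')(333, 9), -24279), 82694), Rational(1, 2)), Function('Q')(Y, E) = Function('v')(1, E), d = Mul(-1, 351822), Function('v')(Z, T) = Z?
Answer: Add(Rational(418371123, 553900015), Mul(Rational(-41053, 2215600060), Pow(3651, Rational(1, 2)))) ≈ 0.75420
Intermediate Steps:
d = -351822
Function('Q')(Y, E) = 1
R = Mul(4, Pow(3651, Rational(1, 2))) (R = Pow(Add(Add(1, -24279), 82694), Rational(1, 2)) = Pow(Add(-24278, 82694), Rational(1, 2)) = Pow(58416, Rational(1, 2)) = Mul(4, Pow(3651, Rational(1, 2))) ≈ 241.69)
Mul(Add(474981, d), Pow(Add(163056, R), -1)) = Mul(Add(474981, -351822), Pow(Add(163056, Mul(4, Pow(3651, Rational(1, 2)))), -1)) = Mul(123159, Pow(Add(163056, Mul(4, Pow(3651, Rational(1, 2)))), -1))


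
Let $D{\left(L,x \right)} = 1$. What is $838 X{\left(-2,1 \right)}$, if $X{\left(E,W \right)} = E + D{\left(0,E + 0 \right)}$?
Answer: $-838$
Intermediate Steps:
$X{\left(E,W \right)} = 1 + E$ ($X{\left(E,W \right)} = E + 1 = 1 + E$)
$838 X{\left(-2,1 \right)} = 838 \left(1 - 2\right) = 838 \left(-1\right) = -838$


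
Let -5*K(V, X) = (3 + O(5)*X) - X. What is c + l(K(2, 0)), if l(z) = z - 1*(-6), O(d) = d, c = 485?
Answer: 2452/5 ≈ 490.40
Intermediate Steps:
K(V, X) = -3/5 - 4*X/5 (K(V, X) = -((3 + 5*X) - X)/5 = -(3 + 4*X)/5 = -3/5 - 4*X/5)
l(z) = 6 + z (l(z) = z + 6 = 6 + z)
c + l(K(2, 0)) = 485 + (6 + (-3/5 - 4/5*0)) = 485 + (6 + (-3/5 + 0)) = 485 + (6 - 3/5) = 485 + 27/5 = 2452/5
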